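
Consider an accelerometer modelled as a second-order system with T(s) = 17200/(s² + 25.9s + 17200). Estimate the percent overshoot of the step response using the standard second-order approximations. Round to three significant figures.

%OS ≈ 73.2%

Comparing the denominator to s² + 2ζω_n s + ω_n²: ω_n = √17200 = 131 rad/s, and 2ζω_n = 25.9 so ζ = 25.9/(2·131) = 0.0987.
Overshoot: exp(−π·0.0987/√(1−0.0987²)) = 0.732, i.e. 73.2%.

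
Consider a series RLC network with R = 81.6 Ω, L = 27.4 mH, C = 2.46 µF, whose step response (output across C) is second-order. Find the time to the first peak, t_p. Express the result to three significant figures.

t_p ≈ 0.000884 s

For a series RLC circuit (capacitor voltage as output), ω_n = 1/√(LC) = 1/√(27.4 mH · 2.46 µF) = 3850 rad/s.
ζ = (R/2)·√(C/L) = (81.6/2)·√(2.46 µF/27.4 mH) = 0.387.
The damped frequency ω_d = ω_n√(1−ζ²) = 3550 rad/s. t_p = π/ω_d = 0.000884 s.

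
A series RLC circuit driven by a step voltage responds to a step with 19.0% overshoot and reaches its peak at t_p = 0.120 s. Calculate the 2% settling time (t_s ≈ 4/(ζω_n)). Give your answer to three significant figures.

t_s ≈ 0.289 s

From the overshoot, ζ = −ln(OS)/√(π²+ln²(OS)) = 0.467.
t_p = π/ω_d ⇒ ω_d = 26.2 rad/s; then ω_n = ω_d/√(1−ζ²) = 29.6 rad/s.
t_s ≈ 4/(ζω_n) = 4/(0.467·29.6) = 0.289 s.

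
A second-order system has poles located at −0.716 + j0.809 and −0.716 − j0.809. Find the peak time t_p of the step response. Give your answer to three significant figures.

t_p ≈ 3.88 s

t_p = π/ω_d with ω_d = 0.809 (the imaginary part), so t_p = 3.88 s.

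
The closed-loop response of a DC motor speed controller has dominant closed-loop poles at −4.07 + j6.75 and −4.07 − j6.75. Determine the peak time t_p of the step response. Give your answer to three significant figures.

t_p = π/ω_d with ω_d = 6.75 (the imaginary part), so t_p = 0.465 s.

t_p ≈ 0.465 s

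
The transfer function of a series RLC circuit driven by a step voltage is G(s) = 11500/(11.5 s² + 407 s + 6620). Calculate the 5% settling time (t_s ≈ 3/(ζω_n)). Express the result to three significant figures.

t_s ≈ 0.170 s

Dividing through by 11.5: denominator becomes s² + 35.39 s + 575.7.
So ω_n = √575.7 = 24.0 rad/s and ζ = 35.39/(2·24.0) = 0.738.
t_s ≈ 3/(ζω_n) = 0.170 s.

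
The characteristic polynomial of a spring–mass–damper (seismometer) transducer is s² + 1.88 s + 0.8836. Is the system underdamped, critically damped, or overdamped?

critically damped

a² − 4b = 1.88² − 4·0.8836 = 0 (repeated real root); the system is critically damped.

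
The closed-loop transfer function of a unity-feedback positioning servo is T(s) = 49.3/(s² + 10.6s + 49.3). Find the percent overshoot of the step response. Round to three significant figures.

Comparing the denominator to s² + 2ζω_n s + ω_n²: ω_n = √49.3 = 7.02 rad/s, and 2ζω_n = 10.6 so ζ = 10.6/(2·7.02) = 0.755.
%OS = 100 e^{−πζ/√(1−ζ²)} with ζ = 0.755 gives 2.69%.

%OS ≈ 2.69%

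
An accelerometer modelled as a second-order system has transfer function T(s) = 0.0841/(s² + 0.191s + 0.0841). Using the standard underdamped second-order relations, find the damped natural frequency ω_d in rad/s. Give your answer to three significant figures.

Comparing the denominator to s² + 2ζω_n s + ω_n²: ω_n = √0.0841 = 0.290 rad/s, and 2ζω_n = 0.191 so ζ = 0.191/(2·0.290) = 0.329.
ω_d = ω_n√(1−ζ²) = 0.274 rad/s.

ω_d ≈ 0.274 rad/s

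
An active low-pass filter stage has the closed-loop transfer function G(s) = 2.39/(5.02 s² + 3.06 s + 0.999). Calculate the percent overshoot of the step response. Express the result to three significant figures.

%OS ≈ 5.29%

Dividing through by 5.02: denominator becomes s² + 0.6096 s + 0.1990.
So ω_n = √0.1990 = 0.446 rad/s and ζ = 0.6096/(2·0.446) = 0.683.
%OS = 100 e^{−πζ/√(1−ζ²)} with ζ = 0.683 gives 5.29%.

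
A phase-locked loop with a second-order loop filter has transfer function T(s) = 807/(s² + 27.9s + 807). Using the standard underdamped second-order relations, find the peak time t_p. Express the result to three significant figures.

t_p ≈ 0.127 s

Comparing the denominator to s² + 2ζω_n s + ω_n²: ω_n = √807 = 28.4 rad/s, and 2ζω_n = 27.9 so ζ = 27.9/(2·28.4) = 0.491.
The damped frequency ω_d = ω_n√(1−ζ²) = 24.7 rad/s. Then t_p = π/ω_d = 0.127 s.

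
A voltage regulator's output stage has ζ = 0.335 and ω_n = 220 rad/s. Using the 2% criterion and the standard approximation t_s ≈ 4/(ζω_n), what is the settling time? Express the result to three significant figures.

t_s ≈ 4/(ζω_n) = 4/(0.335 × 220) = 0.0543 s.

t_s ≈ 0.0543 s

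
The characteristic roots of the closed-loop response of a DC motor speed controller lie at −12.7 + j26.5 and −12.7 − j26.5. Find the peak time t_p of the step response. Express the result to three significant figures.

t_p = π/ω_d with ω_d = 26.5 (the imaginary part), so t_p = 0.119 s.

t_p ≈ 0.119 s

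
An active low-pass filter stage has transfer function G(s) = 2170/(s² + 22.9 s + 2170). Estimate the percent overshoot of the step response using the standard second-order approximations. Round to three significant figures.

ω_n = √2170 = 46.6 rad/s; ζ = 22.9/(2·46.6) = 0.246.
%OS = 100 e^{−πζ/√(1−ζ²)} with ζ = 0.246 gives 45.1%.

%OS ≈ 45.1%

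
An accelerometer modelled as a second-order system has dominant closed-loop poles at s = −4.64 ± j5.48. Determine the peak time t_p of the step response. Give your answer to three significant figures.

t_p = π/ω_d with ω_d = 5.48 (the imaginary part), so t_p = 0.573 s.

t_p ≈ 0.573 s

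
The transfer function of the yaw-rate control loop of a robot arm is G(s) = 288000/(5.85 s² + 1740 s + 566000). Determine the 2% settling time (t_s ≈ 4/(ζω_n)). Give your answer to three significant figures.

t_s ≈ 0.0269 s

Dividing through by 5.85: denominator becomes s² + 297.4 s + 96750.
So ω_n = √96750 = 311 rad/s and ζ = 297.4/(2·311) = 0.478.
t_s ≈ 4/(ζω_n) = 0.0269 s.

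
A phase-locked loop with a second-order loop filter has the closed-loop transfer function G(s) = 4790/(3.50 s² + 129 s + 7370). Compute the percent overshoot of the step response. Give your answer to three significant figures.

%OS ≈ 25.2%

Dividing through by 3.50: denominator becomes s² + 36.86 s + 2106.
So ω_n = √2106 = 45.9 rad/s and ζ = 36.86/(2·45.9) = 0.402.
%OS = 100·exp(−πζ/√(1−ζ²)) = 25.2%.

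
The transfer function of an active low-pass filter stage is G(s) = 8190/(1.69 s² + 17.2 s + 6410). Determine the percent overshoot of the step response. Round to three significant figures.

Dividing through by 1.69: denominator becomes s² + 10.18 s + 3793.
So ω_n = √3793 = 61.6 rad/s and ζ = 10.18/(2·61.6) = 0.0826.
%OS = 100 e^{−πζ/√(1−ζ²)} with ζ = 0.0826 gives 77.1%.

%OS ≈ 77.1%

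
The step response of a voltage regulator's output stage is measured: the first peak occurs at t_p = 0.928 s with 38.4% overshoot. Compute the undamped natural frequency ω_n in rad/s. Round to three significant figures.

The overshoot fixes ζ = −ln(OS)/√(π²+ln²(OS)) = 0.291.
From t_p = π/ω_d, ω_d = π/0.928 = 3.39 rad/s, so ω_n = ω_d/√(1−ζ²) = 3.54 rad/s.

ω_n ≈ 3.54 rad/s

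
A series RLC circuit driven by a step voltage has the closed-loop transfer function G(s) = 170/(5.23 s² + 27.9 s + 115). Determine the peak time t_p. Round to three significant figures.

t_p ≈ 0.815 s

Dividing through by 5.23: denominator becomes s² + 5.335 s + 21.99.
So ω_n = √21.99 = 4.69 rad/s and ζ = 5.335/(2·4.69) = 0.569.
ω_d = 4.69·√(1 − 0.569²) = 3.86 rad/s. t_p = π/ω_d = 0.815 s.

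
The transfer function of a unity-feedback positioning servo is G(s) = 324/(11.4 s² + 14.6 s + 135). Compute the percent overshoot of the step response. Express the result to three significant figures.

%OS ≈ 55.2%

Dividing through by 11.4: denominator becomes s² + 1.281 s + 11.84.
So ω_n = √11.84 = 3.44 rad/s and ζ = 1.281/(2·3.44) = 0.186.
Overshoot: exp(−π·0.186/√(1−0.186²)) = 0.552, i.e. 55.2%.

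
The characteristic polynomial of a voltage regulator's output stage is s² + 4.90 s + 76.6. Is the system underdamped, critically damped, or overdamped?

underdamped

a² − 4b = 4.90² − 4·76.6 < 0 (complex roots); the system is underdamped.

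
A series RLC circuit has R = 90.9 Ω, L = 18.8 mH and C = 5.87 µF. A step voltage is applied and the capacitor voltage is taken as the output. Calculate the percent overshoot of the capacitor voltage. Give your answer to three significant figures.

For a series RLC circuit (capacitor voltage as output), ω_n = 1/√(LC) = 1/√(18.8 mH · 5.87 µF) = 3010 rad/s.
ζ = (R/2)·√(C/L) = (90.9/2)·√(5.87 µF/18.8 mH) = 0.803.
%OS = 100 e^{−πζ/√(1−ζ²)} with ζ = 0.803 gives 1.45%.

%OS ≈ 1.45%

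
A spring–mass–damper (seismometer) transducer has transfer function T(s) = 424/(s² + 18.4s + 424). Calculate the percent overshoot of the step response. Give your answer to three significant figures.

%OS ≈ 20.8%

ω_n = √424 = 20.6 rad/s; ζ = 18.4/(2·20.6) = 0.447.
%OS = 100·exp(−πζ/√(1−ζ²)) = 20.8%.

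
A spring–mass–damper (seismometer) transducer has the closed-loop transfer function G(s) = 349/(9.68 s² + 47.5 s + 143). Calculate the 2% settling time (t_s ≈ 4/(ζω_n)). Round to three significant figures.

t_s ≈ 1.63 s

Dividing through by 9.68: denominator becomes s² + 4.907 s + 14.77.
So ω_n = √14.77 = 3.84 rad/s and ζ = 4.907/(2·3.84) = 0.638.
t_s ≈ 4/(ζω_n) = 1.63 s.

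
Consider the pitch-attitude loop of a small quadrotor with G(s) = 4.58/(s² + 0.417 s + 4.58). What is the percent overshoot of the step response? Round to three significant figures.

%OS ≈ 73.5%

Comparing the denominator to s² + 2ζω_n s + ω_n²: ω_n = √4.58 = 2.14 rad/s, and 2ζω_n = 0.417 so ζ = 0.417/(2·2.14) = 0.0974.
%OS = 100·exp(−πζ/√(1−ζ²)) = 73.5%.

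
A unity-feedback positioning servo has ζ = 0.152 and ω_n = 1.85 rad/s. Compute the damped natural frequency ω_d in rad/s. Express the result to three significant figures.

ω_d ≈ 1.83 rad/s

ω_d = ω_n√(1−ζ²) = 1.85·√0.977 = 1.83 rad/s.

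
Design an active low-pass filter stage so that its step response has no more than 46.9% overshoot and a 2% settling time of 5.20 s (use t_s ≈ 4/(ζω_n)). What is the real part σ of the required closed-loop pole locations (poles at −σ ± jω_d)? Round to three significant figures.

The settling-time spec alone fixes σ = ζω_n = 4/t_s = 4/5.20 = 0.769.
(Overshoot then fixes ζ = 0.234 and hence ω_d = σ·√(1−ζ²)/ζ = 3.19 rad/s.)

σ ≈ 0.769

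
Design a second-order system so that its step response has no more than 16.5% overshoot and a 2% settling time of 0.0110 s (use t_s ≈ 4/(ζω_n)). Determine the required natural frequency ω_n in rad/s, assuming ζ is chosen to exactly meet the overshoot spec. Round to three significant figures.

ζ = −ln(OS)/√(π² + (ln OS)²). With OS = 0.165, ln OS = −1.802 and ζ = 1.802/3.622 = 0.498.
Then ω_n = 4/(ζ t_s) = 4/(0.498 × 0.0110) = 731 rad/s.

ω_n ≈ 731 rad/s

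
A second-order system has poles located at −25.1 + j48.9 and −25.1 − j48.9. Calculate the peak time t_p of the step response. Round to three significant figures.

t_p ≈ 0.0642 s

t_p = π/ω_d with ω_d = 48.9 (the imaginary part), so t_p = 0.0642 s.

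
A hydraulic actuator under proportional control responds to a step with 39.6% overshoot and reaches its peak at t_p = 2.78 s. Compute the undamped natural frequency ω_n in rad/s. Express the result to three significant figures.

ω_n ≈ 1.18 rad/s

From the overshoot, ζ = −ln(OS)/√(π²+ln²(OS)) = 0.283.
t_p = π/ω_d ⇒ ω_d = 1.13 rad/s; then ω_n = ω_d/√(1−ζ²) = 1.18 rad/s.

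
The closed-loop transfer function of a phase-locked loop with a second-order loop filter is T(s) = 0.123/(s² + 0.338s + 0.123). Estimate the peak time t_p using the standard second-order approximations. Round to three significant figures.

t_p ≈ 10.2 s

Comparing the denominator to s² + 2ζω_n s + ω_n²: ω_n = √0.123 = 0.351 rad/s, and 2ζω_n = 0.338 so ζ = 0.338/(2·0.351) = 0.482.
ω_d = 0.351·√(1 − 0.482²) = 0.307 rad/s. Then t_p = π/ω_d = 10.2 s.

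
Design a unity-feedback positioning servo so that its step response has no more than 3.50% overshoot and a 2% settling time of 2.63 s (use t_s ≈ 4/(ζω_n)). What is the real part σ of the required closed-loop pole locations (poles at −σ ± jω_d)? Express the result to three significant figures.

The settling-time spec alone fixes σ = ζω_n = 4/t_s = 4/2.63 = 1.52.
(Overshoot then fixes ζ = 0.730 and hence ω_d = σ·√(1−ζ²)/ζ = 1.43 rad/s.)

σ ≈ 1.52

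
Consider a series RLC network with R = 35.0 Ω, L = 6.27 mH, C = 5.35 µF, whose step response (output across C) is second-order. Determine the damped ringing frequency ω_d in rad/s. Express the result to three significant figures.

For a series RLC circuit (capacitor voltage as output), ω_n = 1/√(LC) = 1/√(6.27 mH · 5.35 µF) = 5460 rad/s.
ζ = (R/2)·√(C/L) = (35.0/2)·√(5.35 µF/6.27 mH) = 0.511.
ω_d = ω_n√(1−ζ²) = 4690 rad/s.

ω_d ≈ 4690 rad/s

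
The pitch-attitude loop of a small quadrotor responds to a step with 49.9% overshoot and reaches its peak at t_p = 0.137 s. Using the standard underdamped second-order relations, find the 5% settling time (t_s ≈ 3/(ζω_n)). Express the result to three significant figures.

t_s ≈ 0.591 s

The overshoot fixes ζ = −ln(OS)/√(π²+ln²(OS)) = 0.216.
t_p = π/ω_d ⇒ ω_d = 22.9 rad/s; then ω_n = ω_d/√(1−ζ²) = 23.5 rad/s.
t_s ≈ 3/(ζω_n) = 3/(0.216·23.5) = 0.591 s.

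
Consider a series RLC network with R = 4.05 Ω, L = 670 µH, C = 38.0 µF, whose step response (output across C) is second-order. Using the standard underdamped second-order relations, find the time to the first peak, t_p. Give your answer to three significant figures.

For a series RLC circuit (capacitor voltage as output), ω_n = 1/√(LC) = 1/√(670 µH · 38.0 µF) = 6270 rad/s.
ζ = (R/2)·√(C/L) = (4.05/2)·√(38.0 µF/670 µH) = 0.482.
ω_d = 6270·√(1 − 0.482²) = 5490 rad/s. t_p = π/ω_d = 0.000572 s.

t_p ≈ 0.000572 s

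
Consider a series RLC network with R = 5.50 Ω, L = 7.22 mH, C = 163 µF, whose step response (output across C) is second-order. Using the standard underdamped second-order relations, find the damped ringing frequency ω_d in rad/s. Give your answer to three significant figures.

ω_d ≈ 839 rad/s

For a series RLC circuit (capacitor voltage as output), ω_n = 1/√(LC) = 1/√(7.22 mH · 163 µF) = 922 rad/s.
ζ = (R/2)·√(C/L) = (5.50/2)·√(163 µF/7.22 mH) = 0.413.
ω_d = 922·√(1 − 0.413²) = 839 rad/s.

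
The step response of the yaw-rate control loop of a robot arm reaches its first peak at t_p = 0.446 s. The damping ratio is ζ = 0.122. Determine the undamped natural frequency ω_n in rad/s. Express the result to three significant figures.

ω_n ≈ 7.10 rad/s

Peak time t_p = π/ω_d, so ω_d = π/t_p = π/0.446 = 7.04 rad/s.
ω_n = ω_d/√(1−ζ²) = 7.04/√0.985 = 7.10 rad/s.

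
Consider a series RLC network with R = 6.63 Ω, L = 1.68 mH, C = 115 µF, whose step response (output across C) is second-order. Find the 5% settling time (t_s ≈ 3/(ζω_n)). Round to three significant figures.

t_s ≈ 0.00152 s

For a series RLC circuit (capacitor voltage as output), ω_n = 1/√(LC) = 1/√(1.68 mH · 115 µF) = 2280 rad/s.
ζ = (R/2)·√(C/L) = (6.63/2)·√(115 µF/1.68 mH) = 0.867.
t_s ≈ 3/(ζω_n) = 0.00152 s.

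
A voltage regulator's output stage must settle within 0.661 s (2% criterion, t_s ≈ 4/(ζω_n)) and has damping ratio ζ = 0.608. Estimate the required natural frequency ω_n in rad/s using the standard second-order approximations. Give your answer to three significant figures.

ω_n ≈ 9.95 rad/s

Rearranging t_s ≈ 4/(ζω_n) gives ω_n = 4/(ζ·t_s) = 4/(0.608 × 0.661) = 9.95 rad/s.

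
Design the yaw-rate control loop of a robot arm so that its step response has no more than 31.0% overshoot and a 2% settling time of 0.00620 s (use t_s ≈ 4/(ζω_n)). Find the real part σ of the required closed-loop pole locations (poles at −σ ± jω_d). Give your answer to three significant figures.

The settling-time spec alone fixes σ = ζω_n = 4/t_s = 4/0.00620 = 645.
(Overshoot then fixes ζ = 0.349 and hence ω_d = σ·√(1−ζ²)/ζ = 1730 rad/s.)

σ ≈ 645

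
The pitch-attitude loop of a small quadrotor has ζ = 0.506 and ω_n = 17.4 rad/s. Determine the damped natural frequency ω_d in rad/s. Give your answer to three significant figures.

ω_d = ω_n√(1−ζ²) = 17.4·√0.744 = 15.0 rad/s.

ω_d ≈ 15.0 rad/s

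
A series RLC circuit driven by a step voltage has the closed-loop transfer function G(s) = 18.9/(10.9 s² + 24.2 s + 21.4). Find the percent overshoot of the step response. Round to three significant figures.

Dividing through by 10.9: denominator becomes s² + 2.220 s + 1.963.
So ω_n = √1.963 = 1.40 rad/s and ζ = 2.220/(2·1.40) = 0.792.
%OS = 100 e^{−πζ/√(1−ζ²)} with ζ = 0.792 gives 1.69%.

%OS ≈ 1.69%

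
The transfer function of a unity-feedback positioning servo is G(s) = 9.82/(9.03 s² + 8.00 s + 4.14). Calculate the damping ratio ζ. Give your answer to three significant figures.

Dividing through by 9.03: denominator becomes s² + 0.8859 s + 0.4585.
So ω_n = √0.4585 = 0.677 rad/s and ζ = 0.8859/(2·0.677) = 0.654.

ζ ≈ 0.654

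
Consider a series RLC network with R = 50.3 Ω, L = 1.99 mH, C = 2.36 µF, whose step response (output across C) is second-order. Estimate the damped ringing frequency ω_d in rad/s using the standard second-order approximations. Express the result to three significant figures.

ω_d ≈ 7290 rad/s

For a series RLC circuit (capacitor voltage as output), ω_n = 1/√(LC) = 1/√(1.99 mH · 2.36 µF) = 14600 rad/s.
ζ = (R/2)·√(C/L) = (50.3/2)·√(2.36 µF/1.99 mH) = 0.866.
ω_d = 14600·√(1 − 0.866²) = 7290 rad/s.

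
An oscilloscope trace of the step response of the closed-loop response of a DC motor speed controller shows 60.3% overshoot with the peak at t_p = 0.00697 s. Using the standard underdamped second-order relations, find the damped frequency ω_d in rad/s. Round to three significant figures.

ω_d ≈ 451 rad/s

t_p = π/ω_d, so ω_d = π/0.00697 = 451 rad/s.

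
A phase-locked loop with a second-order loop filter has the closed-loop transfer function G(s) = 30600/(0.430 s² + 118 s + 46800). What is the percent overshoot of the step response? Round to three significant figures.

%OS ≈ 23.8%

Dividing through by 0.430: denominator becomes s² + 274.4 s + 108800.
So ω_n = √108800 = 330 rad/s and ζ = 274.4/(2·330) = 0.416.
%OS = 100 e^{−πζ/√(1−ζ²)} with ζ = 0.416 gives 23.8%.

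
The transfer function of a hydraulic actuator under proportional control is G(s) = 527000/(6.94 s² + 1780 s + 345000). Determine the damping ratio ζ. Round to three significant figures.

Dividing through by 6.94: denominator becomes s² + 256.5 s + 49710.
So ω_n = √49710 = 223 rad/s and ζ = 256.5/(2·223) = 0.575.

ζ ≈ 0.575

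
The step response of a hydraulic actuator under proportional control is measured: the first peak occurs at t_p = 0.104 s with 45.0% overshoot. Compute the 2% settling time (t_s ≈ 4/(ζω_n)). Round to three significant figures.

ζ from %OS: ζ = |ln 0.450|/√(π²+ln²0.450) = 0.246.
From t_p = π/ω_d, ω_d = π/0.104 = 30.2 rad/s, so ω_n = ω_d/√(1−ζ²) = 31.2 rad/s.
t_s ≈ 4/(ζω_n) = 4/(0.246·31.2) = 0.521 s.

t_s ≈ 0.521 s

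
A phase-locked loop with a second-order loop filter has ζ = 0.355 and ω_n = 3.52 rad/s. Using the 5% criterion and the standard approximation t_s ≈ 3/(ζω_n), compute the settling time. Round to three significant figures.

t_s ≈ 2.40 s

t_s ≈ 3/(ζω_n) = 3/(0.355 × 3.52) = 2.40 s.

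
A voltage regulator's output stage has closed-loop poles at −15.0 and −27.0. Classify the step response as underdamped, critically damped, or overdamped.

Since the poles are distinct, negative and real, the response is overdamped.

overdamped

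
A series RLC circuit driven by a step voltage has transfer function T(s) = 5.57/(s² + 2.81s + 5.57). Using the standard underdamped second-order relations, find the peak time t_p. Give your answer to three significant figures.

ω_n = √5.57 = 2.36 rad/s; ζ = 2.81/(2·2.36) = 0.595.
ω_d = ω_n√(1−ζ²) = 1.90 rad/s. Then t_p = π/ω_d = 1.66 s.

t_p ≈ 1.66 s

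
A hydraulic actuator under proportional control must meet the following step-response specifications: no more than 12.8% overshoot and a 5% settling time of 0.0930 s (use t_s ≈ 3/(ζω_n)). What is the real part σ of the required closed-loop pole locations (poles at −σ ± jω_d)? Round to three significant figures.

σ ≈ 32.3

The settling-time spec alone fixes σ = ζω_n = 3/t_s = 3/0.0930 = 32.3.
(Overshoot then fixes ζ = 0.548 and hence ω_d = σ·√(1−ζ²)/ζ = 49.3 rad/s.)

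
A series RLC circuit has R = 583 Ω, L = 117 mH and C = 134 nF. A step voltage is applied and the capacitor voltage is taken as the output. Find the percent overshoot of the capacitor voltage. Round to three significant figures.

For a series RLC circuit (capacitor voltage as output), ω_n = 1/√(LC) = 1/√(117 mH · 134 nF) = 7990 rad/s.
ζ = (R/2)·√(C/L) = (583/2)·√(134 nF/117 mH) = 0.312.
Overshoot: exp(−π·0.312/√(1−0.312²)) = 0.356, i.e. 35.6%.

%OS ≈ 35.6%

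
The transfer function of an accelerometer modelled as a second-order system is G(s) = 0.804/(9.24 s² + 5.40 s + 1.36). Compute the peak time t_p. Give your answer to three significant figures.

t_p ≈ 12.6 s

Dividing through by 9.24: denominator becomes s² + 0.5844 s + 0.1472.
So ω_n = √0.1472 = 0.384 rad/s and ζ = 0.5844/(2·0.384) = 0.762.
ω_d = ω_n√(1−ζ²) = 0.249 rad/s. t_p = π/ω_d = 12.6 s.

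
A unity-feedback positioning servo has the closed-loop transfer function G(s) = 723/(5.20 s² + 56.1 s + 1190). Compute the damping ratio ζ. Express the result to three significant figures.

ζ ≈ 0.357

Dividing through by 5.20: denominator becomes s² + 10.79 s + 228.8.
So ω_n = √228.8 = 15.1 rad/s and ζ = 10.79/(2·15.1) = 0.357.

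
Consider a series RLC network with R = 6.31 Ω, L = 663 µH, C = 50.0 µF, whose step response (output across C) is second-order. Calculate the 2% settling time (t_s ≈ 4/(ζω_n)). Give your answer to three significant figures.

For a series RLC circuit (capacitor voltage as output), ω_n = 1/√(LC) = 1/√(663 µH · 50.0 µF) = 5490 rad/s.
ζ = (R/2)·√(C/L) = (6.31/2)·√(50.0 µF/663 µH) = 0.866.
t_s ≈ 4/(ζω_n) = 0.000841 s.

t_s ≈ 0.000841 s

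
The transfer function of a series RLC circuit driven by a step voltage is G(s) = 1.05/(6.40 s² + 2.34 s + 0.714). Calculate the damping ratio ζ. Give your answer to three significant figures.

ζ ≈ 0.547

Dividing through by 6.40: denominator becomes s² + 0.3656 s + 0.1116.
So ω_n = √0.1116 = 0.334 rad/s and ζ = 0.3656/(2·0.334) = 0.547.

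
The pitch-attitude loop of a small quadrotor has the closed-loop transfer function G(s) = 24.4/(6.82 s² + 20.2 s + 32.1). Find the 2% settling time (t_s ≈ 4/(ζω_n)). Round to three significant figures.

Dividing through by 6.82: denominator becomes s² + 2.962 s + 4.707.
So ω_n = √4.707 = 2.17 rad/s and ζ = 2.962/(2·2.17) = 0.683.
t_s ≈ 4/(ζω_n) = 2.70 s.

t_s ≈ 2.70 s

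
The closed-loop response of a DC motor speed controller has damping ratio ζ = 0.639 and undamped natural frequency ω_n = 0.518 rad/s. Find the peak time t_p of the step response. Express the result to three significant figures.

The damped frequency is ω_d = ω_n√(1−ζ²) = 0.518·√(1−0.408) = 0.398 rad/s.
Peak time t_p = π/ω_d = π/0.398 = 7.88 s.

t_p ≈ 7.88 s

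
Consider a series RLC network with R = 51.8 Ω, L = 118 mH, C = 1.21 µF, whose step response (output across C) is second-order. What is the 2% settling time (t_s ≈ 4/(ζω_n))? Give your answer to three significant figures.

t_s ≈ 0.0182 s

For a series RLC circuit (capacitor voltage as output), ω_n = 1/√(LC) = 1/√(118 mH · 1.21 µF) = 2650 rad/s.
ζ = (R/2)·√(C/L) = (51.8/2)·√(1.21 µF/118 mH) = 0.0829.
t_s ≈ 4/(ζω_n) = 0.0182 s.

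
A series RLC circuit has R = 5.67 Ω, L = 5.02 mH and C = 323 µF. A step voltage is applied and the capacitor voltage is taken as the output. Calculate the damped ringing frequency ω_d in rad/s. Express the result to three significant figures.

ω_d ≈ 546 rad/s

For a series RLC circuit (capacitor voltage as output), ω_n = 1/√(LC) = 1/√(5.02 mH · 323 µF) = 785 rad/s.
ζ = (R/2)·√(C/L) = (5.67/2)·√(323 µF/5.02 mH) = 0.719.
ω_d = ω_n√(1−ζ²) = 546 rad/s.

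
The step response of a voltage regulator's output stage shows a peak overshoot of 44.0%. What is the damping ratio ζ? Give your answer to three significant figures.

ζ ≈ 0.253

ζ = −ln(OS)/√(π² + (ln OS)²). With OS = 0.440, ln OS = −0.8210 and ζ = 0.8210/3.247 = 0.253.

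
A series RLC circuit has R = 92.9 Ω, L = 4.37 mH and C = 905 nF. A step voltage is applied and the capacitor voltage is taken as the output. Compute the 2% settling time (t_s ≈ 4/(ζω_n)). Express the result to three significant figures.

For a series RLC circuit (capacitor voltage as output), ω_n = 1/√(LC) = 1/√(4.37 mH · 905 nF) = 15900 rad/s.
ζ = (R/2)·√(C/L) = (92.9/2)·√(905 nF/4.37 mH) = 0.668.
t_s ≈ 4/(ζω_n) = 0.000376 s.

t_s ≈ 0.000376 s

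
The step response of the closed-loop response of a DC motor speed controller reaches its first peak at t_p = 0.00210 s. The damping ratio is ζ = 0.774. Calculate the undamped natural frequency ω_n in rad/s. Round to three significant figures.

Peak time t_p = π/ω_d, so ω_d = π/t_p = π/0.00210 = 1500 rad/s.
ω_n = ω_d/√(1−ζ²) = 1500/√0.401 = 2360 rad/s.

ω_n ≈ 2360 rad/s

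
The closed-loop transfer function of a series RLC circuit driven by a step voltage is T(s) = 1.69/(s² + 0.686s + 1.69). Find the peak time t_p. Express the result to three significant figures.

Matching coefficients with s² + 2ζω_n s + ω_n² gives ω_n² = 1.69 ⇒ ω_n = 1.30 rad/s, and ζ = 0.686/(2ω_n) = 0.264.
ω_d = ω_n√(1−ζ²) = 1.25 rad/s. Then t_p = π/ω_d = 2.51 s.

t_p ≈ 2.51 s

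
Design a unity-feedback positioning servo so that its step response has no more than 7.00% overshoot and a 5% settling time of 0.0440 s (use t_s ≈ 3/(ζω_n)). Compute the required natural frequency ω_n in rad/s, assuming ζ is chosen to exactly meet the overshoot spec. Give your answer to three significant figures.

ω_n ≈ 106 rad/s

ζ = −ln(OS)/√(π² + (ln OS)²). With OS = 0.0700, ln OS = −2.659 and ζ = 2.659/4.116 = 0.646.
From t_s ≈ 3/(ζω_n): ω_n = 3/(ζ·t_s) = 3/(0.646·0.0440) = 106 rad/s.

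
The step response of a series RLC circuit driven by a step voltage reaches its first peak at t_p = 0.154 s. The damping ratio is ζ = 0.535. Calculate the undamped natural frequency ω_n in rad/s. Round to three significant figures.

ω_n ≈ 24.1 rad/s

Peak time t_p = π/ω_d, so ω_d = π/t_p = π/0.154 = 20.4 rad/s.
ω_n = ω_d/√(1−ζ²) = 20.4/√0.714 = 24.1 rad/s.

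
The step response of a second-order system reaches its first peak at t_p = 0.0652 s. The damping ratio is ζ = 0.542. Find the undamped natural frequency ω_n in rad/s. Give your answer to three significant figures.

Peak time t_p = π/ω_d, so ω_d = π/t_p = π/0.0652 = 48.2 rad/s.
ω_n = ω_d/√(1−ζ²) = 48.2/√0.706 = 57.3 rad/s.

ω_n ≈ 57.3 rad/s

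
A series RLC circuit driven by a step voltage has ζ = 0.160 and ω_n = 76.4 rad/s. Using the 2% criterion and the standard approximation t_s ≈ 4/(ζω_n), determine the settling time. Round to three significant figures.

t_s ≈ 4/(ζω_n) = 4/(0.160 × 76.4) = 0.327 s.

t_s ≈ 0.327 s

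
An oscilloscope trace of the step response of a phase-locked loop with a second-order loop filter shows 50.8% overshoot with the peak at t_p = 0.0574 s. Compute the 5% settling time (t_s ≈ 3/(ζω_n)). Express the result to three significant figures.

From the overshoot, ζ = −ln(OS)/√(π²+ln²(OS)) = 0.211.
t_p = π/ω_d ⇒ ω_d = 54.7 rad/s; then ω_n = ω_d/√(1−ζ²) = 56.0 rad/s.
t_s ≈ 3/(ζω_n) = 3/(0.211·56.0) = 0.254 s.

t_s ≈ 0.254 s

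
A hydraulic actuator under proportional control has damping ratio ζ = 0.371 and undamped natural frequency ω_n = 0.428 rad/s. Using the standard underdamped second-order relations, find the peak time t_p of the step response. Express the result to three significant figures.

The damped frequency is ω_d = ω_n√(1−ζ²) = 0.428·√(1−0.138) = 0.397 rad/s.
Peak time t_p = π/ω_d = π/0.397 = 7.90 s.

t_p ≈ 7.90 s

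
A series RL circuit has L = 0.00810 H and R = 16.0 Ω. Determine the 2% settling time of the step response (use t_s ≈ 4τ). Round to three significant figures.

t_s ≈ 0.00202 s

τ = L/R = 0.00810/16.0 = 0.000506 s.
t_s ≈ 4τ = 0.00202 s.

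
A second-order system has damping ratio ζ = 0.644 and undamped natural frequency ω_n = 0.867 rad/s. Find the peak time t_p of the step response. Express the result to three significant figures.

t_p ≈ 4.74 s

The damped frequency is ω_d = ω_n√(1−ζ²) = 0.867·√(1−0.415) = 0.663 rad/s.
Peak time t_p = π/ω_d = π/0.663 = 4.74 s.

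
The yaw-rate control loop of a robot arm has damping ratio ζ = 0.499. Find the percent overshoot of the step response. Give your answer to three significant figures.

For an underdamped second-order system, %OS = 100·exp(−πζ/√(1−ζ²)).
πζ/√(1−ζ²) = π·0.499/√(1−0.249) = 1.809, so %OS = 100·e^(−1.809) = 16.4%.

%OS ≈ 16.4%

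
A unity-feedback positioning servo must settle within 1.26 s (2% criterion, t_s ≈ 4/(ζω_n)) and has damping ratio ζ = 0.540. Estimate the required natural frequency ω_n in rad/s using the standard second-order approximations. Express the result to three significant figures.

ω_n ≈ 5.88 rad/s

Rearranging t_s ≈ 4/(ζω_n) gives ω_n = 4/(ζ·t_s) = 4/(0.540 × 1.26) = 5.88 rad/s.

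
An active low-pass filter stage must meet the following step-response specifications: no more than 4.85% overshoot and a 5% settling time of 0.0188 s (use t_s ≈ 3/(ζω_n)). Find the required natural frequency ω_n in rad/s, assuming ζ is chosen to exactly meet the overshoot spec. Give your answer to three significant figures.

Inverting the overshoot relation: ζ = |ln 0.0485|/√(π² + ln²0.0485) = 0.694.
From t_s ≈ 3/(ζω_n): ω_n = 3/(ζ·t_s) = 3/(0.694·0.0188) = 230 rad/s.

ω_n ≈ 230 rad/s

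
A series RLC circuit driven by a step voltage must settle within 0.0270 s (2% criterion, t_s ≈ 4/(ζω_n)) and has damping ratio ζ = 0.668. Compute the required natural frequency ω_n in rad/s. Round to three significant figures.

Rearranging t_s ≈ 4/(ζω_n) gives ω_n = 4/(ζ·t_s) = 4/(0.668 × 0.0270) = 222 rad/s.

ω_n ≈ 222 rad/s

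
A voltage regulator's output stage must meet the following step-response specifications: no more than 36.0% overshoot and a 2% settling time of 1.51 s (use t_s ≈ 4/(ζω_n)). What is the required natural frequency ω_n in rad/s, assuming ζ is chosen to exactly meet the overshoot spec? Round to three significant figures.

ω_n ≈ 8.57 rad/s

From %OS = 100·exp(−πζ/√(1−ζ²)), invert to get ζ = −ln(OS)/√(π² + ln²(OS)) with OS = 0.360.
−ln 0.360 = 1.022, so ζ = 1.022/√(π² + 1.044) = 0.309.
From t_s ≈ 4/(ζω_n): ω_n = 4/(ζ·t_s) = 4/(0.309·1.51) = 8.57 rad/s.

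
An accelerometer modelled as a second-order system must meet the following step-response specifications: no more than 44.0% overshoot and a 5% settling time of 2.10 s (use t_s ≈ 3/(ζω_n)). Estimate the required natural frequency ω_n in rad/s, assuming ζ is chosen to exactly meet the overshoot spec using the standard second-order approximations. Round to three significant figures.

ω_n ≈ 5.65 rad/s

ζ = −ln(OS)/√(π² + (ln OS)²). With OS = 0.440, ln OS = −0.8210 and ζ = 0.8210/3.247 = 0.253.
From t_s ≈ 3/(ζω_n): ω_n = 3/(ζ·t_s) = 3/(0.253·2.10) = 5.65 rad/s.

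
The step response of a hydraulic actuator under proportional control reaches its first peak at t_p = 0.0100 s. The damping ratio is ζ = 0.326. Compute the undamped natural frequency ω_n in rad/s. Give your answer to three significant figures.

ω_n ≈ 332 rad/s

Peak time t_p = π/ω_d, so ω_d = π/t_p = π/0.0100 = 314 rad/s.
ω_n = ω_d/√(1−ζ²) = 314/√0.894 = 332 rad/s.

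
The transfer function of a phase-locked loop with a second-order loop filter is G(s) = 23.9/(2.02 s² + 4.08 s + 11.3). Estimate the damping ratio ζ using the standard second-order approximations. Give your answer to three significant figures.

ζ ≈ 0.427

Dividing through by 2.02: denominator becomes s² + 2.020 s + 5.594.
So ω_n = √5.594 = 2.37 rad/s and ζ = 2.020/(2·2.37) = 0.427.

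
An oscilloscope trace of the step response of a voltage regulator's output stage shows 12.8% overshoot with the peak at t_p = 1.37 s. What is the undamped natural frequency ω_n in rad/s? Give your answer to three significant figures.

ω_n ≈ 2.74 rad/s

The overshoot fixes ζ = −ln(OS)/√(π²+ln²(OS)) = 0.548.
From t_p = π/ω_d, ω_d = π/1.37 = 2.29 rad/s, so ω_n = ω_d/√(1−ζ²) = 2.74 rad/s.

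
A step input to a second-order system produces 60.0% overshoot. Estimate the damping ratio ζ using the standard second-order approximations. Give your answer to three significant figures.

From %OS = 100·exp(−πζ/√(1−ζ²)), invert to get ζ = −ln(OS)/√(π² + ln²(OS)) with OS = 0.600.
−ln 0.600 = 0.5108, so ζ = 0.5108/√(π² + 0.2609) = 0.160.

ζ ≈ 0.160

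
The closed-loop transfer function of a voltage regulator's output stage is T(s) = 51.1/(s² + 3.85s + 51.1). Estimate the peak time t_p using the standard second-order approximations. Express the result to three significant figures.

Comparing the denominator to s² + 2ζω_n s + ω_n²: ω_n = √51.1 = 7.15 rad/s, and 2ζω_n = 3.85 so ζ = 3.85/(2·7.15) = 0.269.
ω_d = 7.15·√(1 − 0.269²) = 6.88 rad/s. Then t_p = π/ω_d = 0.456 s.

t_p ≈ 0.456 s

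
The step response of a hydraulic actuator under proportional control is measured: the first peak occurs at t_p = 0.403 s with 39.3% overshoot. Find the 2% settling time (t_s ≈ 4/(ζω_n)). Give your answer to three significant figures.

t_s ≈ 1.73 s

The overshoot fixes ζ = −ln(OS)/√(π²+ln²(OS)) = 0.285.
t_p = π/ω_d ⇒ ω_d = 7.80 rad/s; then ω_n = ω_d/√(1−ζ²) = 8.13 rad/s.
t_s ≈ 4/(ζω_n) = 4/(0.285·8.13) = 1.73 s.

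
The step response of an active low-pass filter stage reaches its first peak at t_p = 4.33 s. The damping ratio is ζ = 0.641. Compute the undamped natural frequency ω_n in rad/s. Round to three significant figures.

Peak time t_p = π/ω_d, so ω_d = π/t_p = π/4.33 = 0.726 rad/s.
ω_n = ω_d/√(1−ζ²) = 0.726/√0.589 = 0.945 rad/s.

ω_n ≈ 0.945 rad/s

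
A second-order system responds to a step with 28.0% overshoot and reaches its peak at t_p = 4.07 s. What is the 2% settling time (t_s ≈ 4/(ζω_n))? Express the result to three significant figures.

t_s ≈ 12.8 s

The overshoot fixes ζ = −ln(OS)/√(π²+ln²(OS)) = 0.376.
From t_p = π/ω_d, ω_d = π/4.07 = 0.772 rad/s, so ω_n = ω_d/√(1−ζ²) = 0.833 rad/s.
t_s ≈ 4/(ζω_n) = 4/(0.376·0.833) = 12.8 s.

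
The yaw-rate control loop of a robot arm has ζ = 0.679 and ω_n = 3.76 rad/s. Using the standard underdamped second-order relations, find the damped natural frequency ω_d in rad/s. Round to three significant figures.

ω_d ≈ 2.76 rad/s

ω_d = ω_n√(1−ζ²) = 3.76·√0.539 = 2.76 rad/s.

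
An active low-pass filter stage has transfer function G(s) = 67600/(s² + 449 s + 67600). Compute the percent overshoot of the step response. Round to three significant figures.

%OS ≈ 0.462%

ω_n = √67600 = 260 rad/s; ζ = 449/(2·260) = 0.863.
%OS = 100 e^{−πζ/√(1−ζ²)} with ζ = 0.863 gives 0.462%.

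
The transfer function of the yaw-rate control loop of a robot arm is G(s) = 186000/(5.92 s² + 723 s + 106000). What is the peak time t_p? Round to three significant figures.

t_p ≈ 0.0264 s

Dividing through by 5.92: denominator becomes s² + 122.1 s + 17910.
So ω_n = √17910 = 134 rad/s and ζ = 122.1/(2·134) = 0.456.
ω_d = ω_n√(1−ζ²) = 119 rad/s. t_p = π/ω_d = 0.0264 s.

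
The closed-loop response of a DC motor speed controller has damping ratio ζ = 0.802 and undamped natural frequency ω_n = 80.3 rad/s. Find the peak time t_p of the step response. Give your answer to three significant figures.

t_p ≈ 0.0655 s

The damped frequency is ω_d = ω_n√(1−ζ²) = 80.3·√(1−0.643) = 48.0 rad/s.
Peak time t_p = π/ω_d = π/48.0 = 0.0655 s.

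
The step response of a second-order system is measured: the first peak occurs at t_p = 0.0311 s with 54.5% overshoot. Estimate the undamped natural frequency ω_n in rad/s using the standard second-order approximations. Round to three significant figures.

ω_n ≈ 103 rad/s

ζ from %OS: ζ = |ln 0.545|/√(π²+ln²0.545) = 0.190.
From t_p = π/ω_d, ω_d = π/0.0311 = 101 rad/s, so ω_n = ω_d/√(1−ζ²) = 103 rad/s.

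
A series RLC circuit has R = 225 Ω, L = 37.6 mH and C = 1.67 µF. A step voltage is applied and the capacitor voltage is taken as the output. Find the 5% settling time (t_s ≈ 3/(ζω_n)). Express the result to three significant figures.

t_s ≈ 0.00100 s

For a series RLC circuit (capacitor voltage as output), ω_n = 1/√(LC) = 1/√(37.6 mH · 1.67 µF) = 3990 rad/s.
ζ = (R/2)·√(C/L) = (225/2)·√(1.67 µF/37.6 mH) = 0.750.
t_s ≈ 3/(ζω_n) = 0.00100 s.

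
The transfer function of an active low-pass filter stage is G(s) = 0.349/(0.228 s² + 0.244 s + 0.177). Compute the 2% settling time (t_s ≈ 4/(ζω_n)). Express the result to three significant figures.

Dividing through by 0.228: denominator becomes s² + 1.070 s + 0.7763.
So ω_n = √0.7763 = 0.881 rad/s and ζ = 1.070/(2·0.881) = 0.607.
t_s ≈ 4/(ζω_n) = 7.48 s.

t_s ≈ 7.48 s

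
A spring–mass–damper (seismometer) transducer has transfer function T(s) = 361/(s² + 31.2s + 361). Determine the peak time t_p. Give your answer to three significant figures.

t_p ≈ 0.290 s

ω_n = √361 = 19.0 rad/s; ζ = 31.2/(2·19.0) = 0.821.
The damped frequency ω_d = ω_n√(1−ζ²) = 10.8 rad/s. Then t_p = π/ω_d = 0.290 s.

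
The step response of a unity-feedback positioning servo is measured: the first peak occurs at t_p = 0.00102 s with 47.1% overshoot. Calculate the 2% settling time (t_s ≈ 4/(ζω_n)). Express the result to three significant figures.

The overshoot fixes ζ = −ln(OS)/√(π²+ln²(OS)) = 0.233.
From t_p = π/ω_d, ω_d = π/0.00102 = 3080 rad/s, so ω_n = ω_d/√(1−ζ²) = 3170 rad/s.
t_s ≈ 4/(ζω_n) = 4/(0.233·3170) = 0.00542 s.

t_s ≈ 0.00542 s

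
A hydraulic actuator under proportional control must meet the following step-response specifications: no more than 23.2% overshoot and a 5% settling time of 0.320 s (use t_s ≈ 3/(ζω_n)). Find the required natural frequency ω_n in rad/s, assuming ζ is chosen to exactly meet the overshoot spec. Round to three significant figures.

ω_n ≈ 22.2 rad/s

From %OS = 100·exp(−πζ/√(1−ζ²)), invert to get ζ = −ln(OS)/√(π² + ln²(OS)) with OS = 0.232.
−ln 0.232 = 1.461, so ζ = 1.461/√(π² + 2.135) = 0.422.
From t_s ≈ 3/(ζω_n): ω_n = 3/(ζ·t_s) = 3/(0.422·0.320) = 22.2 rad/s.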